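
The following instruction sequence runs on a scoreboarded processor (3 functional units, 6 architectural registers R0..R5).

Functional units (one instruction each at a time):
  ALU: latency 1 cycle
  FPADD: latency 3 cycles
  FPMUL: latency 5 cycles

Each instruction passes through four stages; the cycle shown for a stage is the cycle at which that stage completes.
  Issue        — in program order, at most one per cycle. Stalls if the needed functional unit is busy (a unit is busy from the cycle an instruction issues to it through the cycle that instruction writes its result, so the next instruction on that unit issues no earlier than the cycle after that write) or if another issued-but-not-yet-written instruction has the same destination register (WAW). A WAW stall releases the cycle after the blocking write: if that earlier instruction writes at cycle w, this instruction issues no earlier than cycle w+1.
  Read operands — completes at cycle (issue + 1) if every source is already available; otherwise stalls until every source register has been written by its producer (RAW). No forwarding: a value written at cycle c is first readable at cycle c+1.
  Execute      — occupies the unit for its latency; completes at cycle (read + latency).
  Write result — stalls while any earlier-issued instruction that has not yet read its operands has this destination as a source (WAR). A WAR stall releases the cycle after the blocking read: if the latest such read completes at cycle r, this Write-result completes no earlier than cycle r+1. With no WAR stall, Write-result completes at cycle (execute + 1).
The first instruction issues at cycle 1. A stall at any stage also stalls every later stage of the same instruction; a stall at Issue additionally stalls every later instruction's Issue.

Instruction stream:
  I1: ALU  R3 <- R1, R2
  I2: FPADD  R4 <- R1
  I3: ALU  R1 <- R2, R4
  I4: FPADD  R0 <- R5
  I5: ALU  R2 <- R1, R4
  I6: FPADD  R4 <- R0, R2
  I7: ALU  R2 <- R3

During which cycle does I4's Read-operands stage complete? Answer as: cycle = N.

cycle = 9

[1] I1 dispatched to ALU
[2] I1 operands ready, I2 dispatched to FPADD
[3] I1 complete, I2 operands ready
[4] R3←I1
[5] I3 dispatched to ALU
[6] I2 complete
[7] R4←I2
[8] I3 operands ready, I4 dispatched to FPADD
[9] I3 complete, I4 operands ready
[10] R1←I3
[11] I5 dispatched to ALU
[12] I4 complete, I5 operands ready
[13] R0←I4, I5 complete
[14] R2←I5, I6 dispatched to FPADD
[15] I6 operands ready, I7 dispatched to ALU
[16] I7 operands ready
[17] I7 complete
[18] I6 complete, R2←I7
[19] R4←I6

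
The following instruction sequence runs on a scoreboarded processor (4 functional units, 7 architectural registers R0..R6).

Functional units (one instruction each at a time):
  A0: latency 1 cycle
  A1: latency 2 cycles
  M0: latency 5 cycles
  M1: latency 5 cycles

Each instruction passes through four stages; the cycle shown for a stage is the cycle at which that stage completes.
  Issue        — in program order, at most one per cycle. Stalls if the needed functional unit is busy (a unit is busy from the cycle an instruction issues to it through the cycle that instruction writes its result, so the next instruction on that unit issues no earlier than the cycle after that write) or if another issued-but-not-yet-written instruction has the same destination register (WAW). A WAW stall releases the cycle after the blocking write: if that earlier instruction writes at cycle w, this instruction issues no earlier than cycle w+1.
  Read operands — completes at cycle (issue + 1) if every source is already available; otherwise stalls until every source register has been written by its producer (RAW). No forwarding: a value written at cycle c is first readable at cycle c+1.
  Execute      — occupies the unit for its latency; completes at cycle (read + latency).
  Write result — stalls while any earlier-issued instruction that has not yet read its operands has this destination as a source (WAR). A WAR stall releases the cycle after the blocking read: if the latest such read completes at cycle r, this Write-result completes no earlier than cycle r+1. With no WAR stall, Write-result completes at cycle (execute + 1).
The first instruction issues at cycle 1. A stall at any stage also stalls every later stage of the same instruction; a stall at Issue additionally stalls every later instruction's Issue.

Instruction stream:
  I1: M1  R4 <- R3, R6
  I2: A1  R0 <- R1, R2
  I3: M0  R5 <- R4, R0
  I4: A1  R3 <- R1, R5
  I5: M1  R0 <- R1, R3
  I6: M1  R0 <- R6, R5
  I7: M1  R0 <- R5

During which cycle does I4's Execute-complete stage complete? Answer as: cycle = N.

cycle = 18

1) issue 1, read 2, done 7, write 8
2) issue 2, read 3, done 5, write 6
3) issue 3, read 9, done 14, write 15  <RAW R4: wait I1 write@8>
4) issue 7, read 16, done 18, write 19  <struct: A1 busy until I2 writes@6 / RAW R5: wait I3 write@15>
5) issue 9, read 20, done 25, write 26  <struct: M1 busy until I1 writes@8 / RAW R3: wait I4 write@19>
6) issue 27, read 28, done 33, write 34  <struct: M1 busy until I5 writes@26>
7) issue 35, read 36, done 41, write 42  <struct: M1 busy until I6 writes@34>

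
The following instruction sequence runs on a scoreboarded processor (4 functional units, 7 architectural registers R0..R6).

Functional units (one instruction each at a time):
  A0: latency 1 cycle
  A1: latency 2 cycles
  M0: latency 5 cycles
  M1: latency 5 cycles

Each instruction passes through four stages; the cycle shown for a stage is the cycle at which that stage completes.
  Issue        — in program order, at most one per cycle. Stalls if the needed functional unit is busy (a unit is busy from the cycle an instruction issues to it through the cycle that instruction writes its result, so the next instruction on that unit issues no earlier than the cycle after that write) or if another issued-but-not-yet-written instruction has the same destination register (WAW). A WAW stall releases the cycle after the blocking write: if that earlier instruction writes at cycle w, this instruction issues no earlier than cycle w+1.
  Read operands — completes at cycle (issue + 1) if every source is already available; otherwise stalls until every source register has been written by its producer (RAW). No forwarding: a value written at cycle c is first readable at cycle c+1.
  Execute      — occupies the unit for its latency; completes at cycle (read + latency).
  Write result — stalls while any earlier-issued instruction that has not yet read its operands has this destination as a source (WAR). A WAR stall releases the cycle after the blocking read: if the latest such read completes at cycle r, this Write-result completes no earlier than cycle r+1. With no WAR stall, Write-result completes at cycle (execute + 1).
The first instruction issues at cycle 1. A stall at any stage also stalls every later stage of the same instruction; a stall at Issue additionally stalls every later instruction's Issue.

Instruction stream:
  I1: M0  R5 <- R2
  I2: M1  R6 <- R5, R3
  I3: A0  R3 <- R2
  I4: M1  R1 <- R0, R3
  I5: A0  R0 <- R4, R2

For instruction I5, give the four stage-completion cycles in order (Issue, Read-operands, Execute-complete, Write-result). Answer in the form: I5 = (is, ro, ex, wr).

[I1] 1/2/7/8
[I2] 2/9/14/15  (RAW R5: wait I1 write@8)
[I3] 3/4/5/10  (WAR R3: wait I2 read@9)
[I4] 16/17/22/23  (struct: M1 busy until I2 writes@15)
[I5] 17/18/19/20

I5 = (17, 18, 19, 20)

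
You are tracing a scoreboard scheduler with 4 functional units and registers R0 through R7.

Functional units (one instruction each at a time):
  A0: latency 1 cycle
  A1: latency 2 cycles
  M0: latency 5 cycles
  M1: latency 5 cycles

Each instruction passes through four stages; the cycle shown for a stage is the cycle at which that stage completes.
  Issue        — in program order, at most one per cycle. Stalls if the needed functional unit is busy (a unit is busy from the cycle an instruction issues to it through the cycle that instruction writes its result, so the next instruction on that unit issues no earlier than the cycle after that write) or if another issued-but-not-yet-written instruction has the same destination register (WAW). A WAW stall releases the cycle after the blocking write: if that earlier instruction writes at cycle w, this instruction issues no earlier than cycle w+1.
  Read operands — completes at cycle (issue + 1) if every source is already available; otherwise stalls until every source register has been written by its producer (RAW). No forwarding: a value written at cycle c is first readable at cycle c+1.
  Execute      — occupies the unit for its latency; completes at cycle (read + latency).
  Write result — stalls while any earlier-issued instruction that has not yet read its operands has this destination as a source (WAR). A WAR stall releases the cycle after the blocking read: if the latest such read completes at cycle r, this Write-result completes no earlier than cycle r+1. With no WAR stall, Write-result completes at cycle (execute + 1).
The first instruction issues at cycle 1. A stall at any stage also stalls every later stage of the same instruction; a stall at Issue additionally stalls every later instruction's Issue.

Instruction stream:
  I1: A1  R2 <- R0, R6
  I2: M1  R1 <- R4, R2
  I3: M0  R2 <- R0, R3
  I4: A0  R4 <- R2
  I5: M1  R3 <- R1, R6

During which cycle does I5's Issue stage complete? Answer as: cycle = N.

cycle = 13

I1  is:1  ro:2  ex:4  wr:5
I2  is:2  ro:6  ex:11  wr:12  — RAW R2: wait I1 write@5
I3  is:6  ro:7  ex:12  wr:13  — WAW R2: wait I1 write@5
I4  is:7  ro:14  ex:15  wr:16  — RAW R2: wait I3 write@13
I5  is:13  ro:14  ex:19  wr:20  — struct: M1 busy until I2 writes@12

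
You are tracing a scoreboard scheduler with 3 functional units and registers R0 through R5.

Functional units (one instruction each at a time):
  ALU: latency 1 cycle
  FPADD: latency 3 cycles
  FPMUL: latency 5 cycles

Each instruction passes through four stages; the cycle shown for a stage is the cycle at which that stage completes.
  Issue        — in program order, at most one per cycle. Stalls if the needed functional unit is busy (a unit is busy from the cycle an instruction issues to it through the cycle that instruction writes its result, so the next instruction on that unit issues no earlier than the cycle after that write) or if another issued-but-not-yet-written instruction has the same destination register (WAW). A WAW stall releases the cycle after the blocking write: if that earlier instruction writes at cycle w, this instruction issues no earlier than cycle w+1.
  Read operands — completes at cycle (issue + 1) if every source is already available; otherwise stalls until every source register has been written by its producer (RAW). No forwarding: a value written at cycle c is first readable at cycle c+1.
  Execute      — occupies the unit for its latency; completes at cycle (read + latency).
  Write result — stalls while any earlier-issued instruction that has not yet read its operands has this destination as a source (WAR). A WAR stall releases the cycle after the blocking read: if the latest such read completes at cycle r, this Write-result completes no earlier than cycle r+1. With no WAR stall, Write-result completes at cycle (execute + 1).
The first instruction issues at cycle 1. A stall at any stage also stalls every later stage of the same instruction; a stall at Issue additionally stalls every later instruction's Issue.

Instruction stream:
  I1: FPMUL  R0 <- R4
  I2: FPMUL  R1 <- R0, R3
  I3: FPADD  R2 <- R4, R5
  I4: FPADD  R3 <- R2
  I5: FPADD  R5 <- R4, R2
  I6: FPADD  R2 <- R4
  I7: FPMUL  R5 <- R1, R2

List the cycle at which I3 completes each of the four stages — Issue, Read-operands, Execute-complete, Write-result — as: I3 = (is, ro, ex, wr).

[1] I1→FPMUL
[2] I1 RO
[7] I1 EX
[8] I1 WR R0
[9] I2→FPMUL
[10] I2 RO · I3→FPADD
[11] I3 RO
[14] I3 EX
[15] I2 EX · I3 WR R2
[16] I2 WR R1 · I4→FPADD
[17] I4 RO
[20] I4 EX
[21] I4 WR R3
[22] I5→FPADD
[23] I5 RO
[26] I5 EX
[27] I5 WR R5
[28] I6→FPADD
[29] I6 RO · I7→FPMUL
[32] I6 EX
[33] I6 WR R2
[34] I7 RO
[39] I7 EX
[40] I7 WR R5

I3 = (10, 11, 14, 15)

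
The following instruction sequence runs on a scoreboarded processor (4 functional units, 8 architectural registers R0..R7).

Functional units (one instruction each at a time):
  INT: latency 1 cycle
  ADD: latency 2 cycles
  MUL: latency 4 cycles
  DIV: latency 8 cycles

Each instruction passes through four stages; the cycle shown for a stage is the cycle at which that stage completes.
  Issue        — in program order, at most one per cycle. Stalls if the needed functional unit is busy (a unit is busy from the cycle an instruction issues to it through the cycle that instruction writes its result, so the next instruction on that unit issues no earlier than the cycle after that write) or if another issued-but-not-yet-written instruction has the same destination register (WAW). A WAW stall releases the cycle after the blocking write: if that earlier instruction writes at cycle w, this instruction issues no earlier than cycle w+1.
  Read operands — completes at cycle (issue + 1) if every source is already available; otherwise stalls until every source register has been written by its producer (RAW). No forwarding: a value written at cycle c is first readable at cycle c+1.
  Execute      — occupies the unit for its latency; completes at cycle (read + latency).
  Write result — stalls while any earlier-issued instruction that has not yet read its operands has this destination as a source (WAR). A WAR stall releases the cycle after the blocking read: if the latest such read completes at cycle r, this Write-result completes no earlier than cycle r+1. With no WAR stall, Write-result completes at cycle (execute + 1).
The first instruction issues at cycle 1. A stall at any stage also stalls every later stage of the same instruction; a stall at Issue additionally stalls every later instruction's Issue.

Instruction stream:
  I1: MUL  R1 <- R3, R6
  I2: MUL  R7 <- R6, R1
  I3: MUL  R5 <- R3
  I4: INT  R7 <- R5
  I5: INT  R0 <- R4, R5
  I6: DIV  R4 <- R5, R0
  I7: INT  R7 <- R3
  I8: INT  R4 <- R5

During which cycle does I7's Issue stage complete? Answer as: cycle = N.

[1] I1 dispatched to MUL
[2] I1 operands ready
[6] I1 complete
[7] R1←I1
[8] I2 dispatched to MUL
[9] I2 operands ready
[13] I2 complete
[14] R7←I2
[15] I3 dispatched to MUL
[16] I3 operands ready | I4 dispatched to INT
[20] I3 complete
[21] R5←I3
[22] I4 operands ready
[23] I4 complete
[24] R7←I4
[25] I5 dispatched to INT
[26] I5 operands ready | I6 dispatched to DIV
[27] I5 complete
[28] R0←I5
[29] I6 operands ready | I7 dispatched to INT
[30] I7 operands ready
[31] I7 complete
[32] R7←I7
[37] I6 complete
[38] R4←I6
[39] I8 dispatched to INT
[40] I8 operands ready
[41] I8 complete
[42] R4←I8

cycle = 29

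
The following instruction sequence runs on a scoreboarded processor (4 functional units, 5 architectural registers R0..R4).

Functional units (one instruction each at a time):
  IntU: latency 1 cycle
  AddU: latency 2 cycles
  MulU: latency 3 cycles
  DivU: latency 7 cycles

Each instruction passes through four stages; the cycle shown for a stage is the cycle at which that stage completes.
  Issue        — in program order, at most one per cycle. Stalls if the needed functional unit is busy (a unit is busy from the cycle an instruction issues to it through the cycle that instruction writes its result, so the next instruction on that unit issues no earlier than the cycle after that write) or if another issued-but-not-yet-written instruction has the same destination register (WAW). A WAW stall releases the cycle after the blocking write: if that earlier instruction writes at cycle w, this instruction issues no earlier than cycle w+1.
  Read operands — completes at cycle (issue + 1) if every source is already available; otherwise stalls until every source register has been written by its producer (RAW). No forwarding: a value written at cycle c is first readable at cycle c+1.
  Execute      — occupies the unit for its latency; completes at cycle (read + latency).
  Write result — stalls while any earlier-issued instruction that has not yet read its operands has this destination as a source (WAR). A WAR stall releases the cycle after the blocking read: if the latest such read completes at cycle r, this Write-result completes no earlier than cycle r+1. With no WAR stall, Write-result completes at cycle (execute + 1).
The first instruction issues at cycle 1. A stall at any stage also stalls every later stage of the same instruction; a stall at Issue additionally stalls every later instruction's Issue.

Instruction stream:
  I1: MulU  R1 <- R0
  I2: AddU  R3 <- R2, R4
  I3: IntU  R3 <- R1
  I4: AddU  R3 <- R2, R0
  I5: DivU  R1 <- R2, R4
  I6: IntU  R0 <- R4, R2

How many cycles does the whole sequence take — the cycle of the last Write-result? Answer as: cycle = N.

cycle = 21

I1: IS=1 RO=2 EX=5 WR=6
I2: IS=2 RO=3 EX=5 WR=6
I3: IS=7 RO=8 EX=9 WR=10  [WAW R3: wait I2 write@6]
I4: IS=11 RO=12 EX=14 WR=15  [WAW R3: wait I3 write@10]
I5: IS=12 RO=13 EX=20 WR=21
I6: IS=13 RO=14 EX=15 WR=16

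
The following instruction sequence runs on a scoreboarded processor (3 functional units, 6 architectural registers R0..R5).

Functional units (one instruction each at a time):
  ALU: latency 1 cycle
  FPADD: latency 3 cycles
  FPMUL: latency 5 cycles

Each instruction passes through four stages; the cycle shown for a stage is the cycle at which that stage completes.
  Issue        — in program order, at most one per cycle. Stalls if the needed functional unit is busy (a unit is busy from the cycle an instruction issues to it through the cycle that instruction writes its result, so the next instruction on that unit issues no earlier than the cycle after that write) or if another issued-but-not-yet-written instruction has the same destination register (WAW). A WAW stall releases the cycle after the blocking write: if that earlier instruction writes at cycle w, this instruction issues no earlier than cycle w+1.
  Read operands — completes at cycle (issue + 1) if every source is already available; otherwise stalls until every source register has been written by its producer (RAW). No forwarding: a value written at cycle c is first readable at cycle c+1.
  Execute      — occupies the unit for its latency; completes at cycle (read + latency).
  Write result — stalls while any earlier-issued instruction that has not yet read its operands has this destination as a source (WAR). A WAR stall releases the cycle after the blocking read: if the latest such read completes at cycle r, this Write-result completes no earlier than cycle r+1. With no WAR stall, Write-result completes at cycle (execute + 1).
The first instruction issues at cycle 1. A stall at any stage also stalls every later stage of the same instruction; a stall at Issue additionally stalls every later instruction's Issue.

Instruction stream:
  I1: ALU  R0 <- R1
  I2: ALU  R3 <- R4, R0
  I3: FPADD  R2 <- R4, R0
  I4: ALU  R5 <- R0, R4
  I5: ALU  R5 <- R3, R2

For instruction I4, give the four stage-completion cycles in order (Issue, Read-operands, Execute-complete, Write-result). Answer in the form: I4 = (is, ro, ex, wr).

I4 = (9, 10, 11, 12)

c1: I1 dispatched to ALU
c2: I1 operands ready
c3: I1 complete
c4: R0←I1
c5: I2 dispatched to ALU
c6: I2 operands ready | I3 dispatched to FPADD
c7: I2 complete | I3 operands ready
c8: R3←I2
c9: I4 dispatched to ALU
c10: I3 complete | I4 operands ready
c11: R2←I3 | I4 complete
c12: R5←I4
c13: I5 dispatched to ALU
c14: I5 operands ready
c15: I5 complete
c16: R5←I5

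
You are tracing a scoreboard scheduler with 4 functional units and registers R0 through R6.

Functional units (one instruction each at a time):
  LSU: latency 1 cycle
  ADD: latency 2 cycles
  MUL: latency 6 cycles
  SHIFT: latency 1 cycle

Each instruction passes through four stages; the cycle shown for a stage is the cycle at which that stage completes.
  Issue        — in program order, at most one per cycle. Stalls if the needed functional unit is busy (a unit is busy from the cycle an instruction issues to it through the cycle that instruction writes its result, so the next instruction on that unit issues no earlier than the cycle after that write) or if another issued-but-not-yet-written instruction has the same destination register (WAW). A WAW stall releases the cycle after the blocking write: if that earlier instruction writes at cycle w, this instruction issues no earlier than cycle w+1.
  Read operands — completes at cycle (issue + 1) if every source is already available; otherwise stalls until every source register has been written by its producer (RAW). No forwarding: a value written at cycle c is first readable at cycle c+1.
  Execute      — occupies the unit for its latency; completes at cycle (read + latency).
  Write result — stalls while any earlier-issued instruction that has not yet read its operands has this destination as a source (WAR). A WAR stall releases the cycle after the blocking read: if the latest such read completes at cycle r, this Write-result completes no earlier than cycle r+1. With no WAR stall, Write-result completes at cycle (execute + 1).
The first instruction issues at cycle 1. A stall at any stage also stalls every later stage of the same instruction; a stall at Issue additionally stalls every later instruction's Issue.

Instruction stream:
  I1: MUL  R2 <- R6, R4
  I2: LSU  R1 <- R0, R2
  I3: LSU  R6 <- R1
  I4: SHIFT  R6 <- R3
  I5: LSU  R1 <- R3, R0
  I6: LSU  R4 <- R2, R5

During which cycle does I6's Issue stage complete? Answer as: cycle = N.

t=1  I1 issues→MUL
t=2  I1 reads · I2 issues→LSU
t=8  I1 exec-done
t=9  I1 writes R2
t=10  I2 reads
t=11  I2 exec-done
t=12  I2 writes R1
t=13  I3 issues→LSU
t=14  I3 reads
t=15  I3 exec-done
t=16  I3 writes R6
t=17  I4 issues→SHIFT
t=18  I4 reads · I5 issues→LSU
t=19  I4 exec-done · I5 reads
t=20  I4 writes R6 · I5 exec-done
t=21  I5 writes R1
t=22  I6 issues→LSU
t=23  I6 reads
t=24  I6 exec-done
t=25  I6 writes R4

cycle = 22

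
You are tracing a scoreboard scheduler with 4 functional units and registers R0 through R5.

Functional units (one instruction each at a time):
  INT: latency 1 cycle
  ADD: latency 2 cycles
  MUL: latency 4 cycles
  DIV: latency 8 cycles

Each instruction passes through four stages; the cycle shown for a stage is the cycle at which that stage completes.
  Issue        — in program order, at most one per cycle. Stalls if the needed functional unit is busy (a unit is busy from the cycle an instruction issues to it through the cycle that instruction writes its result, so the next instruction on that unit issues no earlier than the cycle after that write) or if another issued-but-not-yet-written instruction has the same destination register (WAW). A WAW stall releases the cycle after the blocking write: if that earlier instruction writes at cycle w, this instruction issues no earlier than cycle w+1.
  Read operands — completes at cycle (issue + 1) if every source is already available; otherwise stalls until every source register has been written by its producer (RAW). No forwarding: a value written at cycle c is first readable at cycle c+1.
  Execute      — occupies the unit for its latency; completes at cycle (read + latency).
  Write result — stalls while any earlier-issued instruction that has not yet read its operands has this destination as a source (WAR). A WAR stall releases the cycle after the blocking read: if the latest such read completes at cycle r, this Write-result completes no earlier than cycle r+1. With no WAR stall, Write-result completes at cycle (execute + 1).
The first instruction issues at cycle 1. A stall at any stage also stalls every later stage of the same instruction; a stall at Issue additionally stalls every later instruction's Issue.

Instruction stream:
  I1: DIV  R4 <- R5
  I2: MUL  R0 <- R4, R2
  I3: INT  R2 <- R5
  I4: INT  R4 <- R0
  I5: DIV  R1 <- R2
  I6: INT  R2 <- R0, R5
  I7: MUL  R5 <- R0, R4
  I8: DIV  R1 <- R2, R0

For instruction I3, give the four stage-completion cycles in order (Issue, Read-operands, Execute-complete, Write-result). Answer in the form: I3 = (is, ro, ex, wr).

t=1  I1→DIV
t=2  I1 RO, I2→MUL
t=3  I3→INT
t=4  I3 RO
t=5  I3 EX
t=10  I1 EX
t=11  I1 WR R4
t=12  I2 RO
t=13  I3 WR R2
t=14  I4→INT
t=15  I5→DIV
t=16  I2 EX, I5 RO
t=17  I2 WR R0
t=18  I4 RO
t=19  I4 EX
t=20  I4 WR R4
t=21  I6→INT
t=22  I6 RO, I7→MUL
t=23  I6 EX, I7 RO
t=24  I5 EX, I6 WR R2
t=25  I5 WR R1
t=26  I8→DIV
t=27  I7 EX, I8 RO
t=28  I7 WR R5
t=35  I8 EX
t=36  I8 WR R1

I3 = (3, 4, 5, 13)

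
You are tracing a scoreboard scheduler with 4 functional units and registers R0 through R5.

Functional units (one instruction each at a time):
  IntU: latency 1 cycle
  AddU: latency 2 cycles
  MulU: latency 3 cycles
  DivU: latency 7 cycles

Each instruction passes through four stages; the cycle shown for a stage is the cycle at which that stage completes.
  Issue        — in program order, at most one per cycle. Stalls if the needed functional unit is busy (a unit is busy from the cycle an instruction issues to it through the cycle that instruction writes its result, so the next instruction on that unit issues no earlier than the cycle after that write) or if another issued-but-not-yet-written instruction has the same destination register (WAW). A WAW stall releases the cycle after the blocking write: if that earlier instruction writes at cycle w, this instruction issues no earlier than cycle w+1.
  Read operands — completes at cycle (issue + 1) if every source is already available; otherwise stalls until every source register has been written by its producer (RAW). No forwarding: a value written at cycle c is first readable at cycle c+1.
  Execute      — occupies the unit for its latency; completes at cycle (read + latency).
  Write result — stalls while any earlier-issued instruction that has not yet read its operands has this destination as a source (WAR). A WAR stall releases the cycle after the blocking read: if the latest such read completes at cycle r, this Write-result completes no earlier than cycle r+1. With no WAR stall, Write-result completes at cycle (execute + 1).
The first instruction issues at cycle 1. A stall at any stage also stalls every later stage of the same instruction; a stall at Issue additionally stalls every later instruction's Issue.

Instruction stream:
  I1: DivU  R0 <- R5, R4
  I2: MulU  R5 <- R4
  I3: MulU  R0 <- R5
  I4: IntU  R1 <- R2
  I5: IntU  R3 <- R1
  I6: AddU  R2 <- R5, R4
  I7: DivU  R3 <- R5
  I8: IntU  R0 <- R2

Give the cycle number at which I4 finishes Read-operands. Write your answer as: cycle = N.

cycle = 13

t=1  I1→DivU
t=2  I1 RO; I2→MulU
t=3  I2 RO
t=6  I2 EX
t=7  I2 WR R5
t=9  I1 EX
t=10  I1 WR R0
t=11  I3→MulU
t=12  I3 RO; I4→IntU
t=13  I4 RO
t=14  I4 EX
t=15  I3 EX; I4 WR R1
t=16  I3 WR R0; I5→IntU
t=17  I5 RO; I6→AddU
t=18  I5 EX; I6 RO
t=19  I5 WR R3
t=20  I6 EX; I7→DivU
t=21  I6 WR R2; I7 RO; I8→IntU
t=22  I8 RO
t=23  I8 EX
t=24  I8 WR R0
t=28  I7 EX
t=29  I7 WR R3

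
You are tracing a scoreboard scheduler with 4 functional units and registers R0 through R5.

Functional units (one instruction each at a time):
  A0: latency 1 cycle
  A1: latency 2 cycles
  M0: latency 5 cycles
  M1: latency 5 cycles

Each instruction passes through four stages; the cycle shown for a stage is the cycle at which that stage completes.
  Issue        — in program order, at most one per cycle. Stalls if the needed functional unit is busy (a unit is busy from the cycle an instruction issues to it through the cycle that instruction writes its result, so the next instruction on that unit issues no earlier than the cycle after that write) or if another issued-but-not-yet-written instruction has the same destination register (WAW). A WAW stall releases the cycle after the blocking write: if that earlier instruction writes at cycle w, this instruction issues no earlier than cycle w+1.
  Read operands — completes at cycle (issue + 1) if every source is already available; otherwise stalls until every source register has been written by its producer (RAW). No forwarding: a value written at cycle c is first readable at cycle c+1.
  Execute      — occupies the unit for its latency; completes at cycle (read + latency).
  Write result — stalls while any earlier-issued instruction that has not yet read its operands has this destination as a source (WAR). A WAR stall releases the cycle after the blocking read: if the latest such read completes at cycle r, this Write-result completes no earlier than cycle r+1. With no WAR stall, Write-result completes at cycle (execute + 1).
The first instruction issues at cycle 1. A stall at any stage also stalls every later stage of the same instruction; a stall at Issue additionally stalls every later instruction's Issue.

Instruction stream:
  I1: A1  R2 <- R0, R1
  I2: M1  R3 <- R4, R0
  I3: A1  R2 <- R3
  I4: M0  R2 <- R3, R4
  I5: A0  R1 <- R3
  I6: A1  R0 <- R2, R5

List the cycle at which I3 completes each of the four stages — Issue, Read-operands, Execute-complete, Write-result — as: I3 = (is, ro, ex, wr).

[I1] 1/2/4/5
[I2] 2/3/8/9
[I3] 6/10/12/13  (struct: A1 busy until I1 writes@5; RAW R3: wait I2 write@9)
[I4] 14/15/20/21  (WAW R2: wait I3 write@13)
[I5] 15/16/17/18
[I6] 16/22/24/25  (RAW R2: wait I4 write@21)

I3 = (6, 10, 12, 13)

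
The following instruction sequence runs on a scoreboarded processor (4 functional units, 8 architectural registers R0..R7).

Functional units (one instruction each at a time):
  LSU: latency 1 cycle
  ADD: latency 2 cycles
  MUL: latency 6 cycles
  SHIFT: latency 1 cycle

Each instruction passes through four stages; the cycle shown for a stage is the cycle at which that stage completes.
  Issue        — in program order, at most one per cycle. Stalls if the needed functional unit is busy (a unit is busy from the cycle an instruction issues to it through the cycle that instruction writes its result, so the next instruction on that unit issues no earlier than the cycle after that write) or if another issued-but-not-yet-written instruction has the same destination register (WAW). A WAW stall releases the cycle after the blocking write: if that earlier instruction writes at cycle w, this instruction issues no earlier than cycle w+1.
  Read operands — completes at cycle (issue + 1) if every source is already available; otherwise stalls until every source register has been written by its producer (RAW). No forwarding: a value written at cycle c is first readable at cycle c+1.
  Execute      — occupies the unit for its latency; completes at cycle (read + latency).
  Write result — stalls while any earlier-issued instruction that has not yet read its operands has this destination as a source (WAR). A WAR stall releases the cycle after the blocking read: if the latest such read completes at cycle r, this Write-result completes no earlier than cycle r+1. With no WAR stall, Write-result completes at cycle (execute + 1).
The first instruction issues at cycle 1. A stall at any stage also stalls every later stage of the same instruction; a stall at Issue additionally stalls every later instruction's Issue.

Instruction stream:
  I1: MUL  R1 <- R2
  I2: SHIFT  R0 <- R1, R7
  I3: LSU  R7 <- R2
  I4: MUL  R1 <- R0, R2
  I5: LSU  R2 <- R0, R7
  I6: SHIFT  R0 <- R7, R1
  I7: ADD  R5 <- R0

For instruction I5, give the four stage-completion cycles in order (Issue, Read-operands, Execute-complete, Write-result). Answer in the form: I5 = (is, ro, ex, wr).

I5 = (12, 13, 14, 15)

[I1] 1/2/8/9
[I2] 2/10/11/12  (RAW R1: wait I1 write@9)
[I3] 3/4/5/11  (WAR R7: wait I2 read@10)
[I4] 10/13/19/20  (struct: MUL busy until I1 writes@9; RAW R0: wait I2 write@12)
[I5] 12/13/14/15  (struct: LSU busy until I3 writes@11)
[I6] 13/21/22/23  (RAW R1: wait I4 write@20)
[I7] 14/24/26/27  (RAW R0: wait I6 write@23)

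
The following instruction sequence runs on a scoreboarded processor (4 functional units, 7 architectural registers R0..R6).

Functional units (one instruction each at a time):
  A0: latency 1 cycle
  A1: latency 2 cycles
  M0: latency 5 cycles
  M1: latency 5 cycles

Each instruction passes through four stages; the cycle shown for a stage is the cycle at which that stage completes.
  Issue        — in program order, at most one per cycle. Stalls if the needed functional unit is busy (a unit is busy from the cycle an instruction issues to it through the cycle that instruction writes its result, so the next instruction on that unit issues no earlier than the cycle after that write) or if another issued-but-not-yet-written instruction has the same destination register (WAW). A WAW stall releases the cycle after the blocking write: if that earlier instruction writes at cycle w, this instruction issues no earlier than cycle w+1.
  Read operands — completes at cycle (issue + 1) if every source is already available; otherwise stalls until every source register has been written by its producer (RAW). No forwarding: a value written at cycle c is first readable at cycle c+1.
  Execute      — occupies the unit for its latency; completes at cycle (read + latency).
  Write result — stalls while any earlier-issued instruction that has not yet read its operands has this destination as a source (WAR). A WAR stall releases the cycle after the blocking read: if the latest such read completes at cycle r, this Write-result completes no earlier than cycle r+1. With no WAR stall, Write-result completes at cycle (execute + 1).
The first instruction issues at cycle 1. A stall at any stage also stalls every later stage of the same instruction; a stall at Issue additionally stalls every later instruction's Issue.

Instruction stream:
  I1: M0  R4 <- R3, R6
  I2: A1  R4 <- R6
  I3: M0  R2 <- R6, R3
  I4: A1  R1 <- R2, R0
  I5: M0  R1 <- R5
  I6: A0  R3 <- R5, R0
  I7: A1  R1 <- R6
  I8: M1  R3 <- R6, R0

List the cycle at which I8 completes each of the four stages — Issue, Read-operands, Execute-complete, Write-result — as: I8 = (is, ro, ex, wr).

I8 = (31, 32, 37, 38)

I1 -> (1, 2, 7, 8)
I2 -> (9, 10, 12, 13)  // WAW R4: wait I1 write@8
I3 -> (10, 11, 16, 17)
I4 -> (14, 18, 20, 21)  // struct: A1 busy until I2 writes@13, RAW R2: wait I3 write@17
I5 -> (22, 23, 28, 29)  // WAW R1: wait I4 write@21
I6 -> (23, 24, 25, 26)
I7 -> (30, 31, 33, 34)  // WAW R1: wait I5 write@29
I8 -> (31, 32, 37, 38)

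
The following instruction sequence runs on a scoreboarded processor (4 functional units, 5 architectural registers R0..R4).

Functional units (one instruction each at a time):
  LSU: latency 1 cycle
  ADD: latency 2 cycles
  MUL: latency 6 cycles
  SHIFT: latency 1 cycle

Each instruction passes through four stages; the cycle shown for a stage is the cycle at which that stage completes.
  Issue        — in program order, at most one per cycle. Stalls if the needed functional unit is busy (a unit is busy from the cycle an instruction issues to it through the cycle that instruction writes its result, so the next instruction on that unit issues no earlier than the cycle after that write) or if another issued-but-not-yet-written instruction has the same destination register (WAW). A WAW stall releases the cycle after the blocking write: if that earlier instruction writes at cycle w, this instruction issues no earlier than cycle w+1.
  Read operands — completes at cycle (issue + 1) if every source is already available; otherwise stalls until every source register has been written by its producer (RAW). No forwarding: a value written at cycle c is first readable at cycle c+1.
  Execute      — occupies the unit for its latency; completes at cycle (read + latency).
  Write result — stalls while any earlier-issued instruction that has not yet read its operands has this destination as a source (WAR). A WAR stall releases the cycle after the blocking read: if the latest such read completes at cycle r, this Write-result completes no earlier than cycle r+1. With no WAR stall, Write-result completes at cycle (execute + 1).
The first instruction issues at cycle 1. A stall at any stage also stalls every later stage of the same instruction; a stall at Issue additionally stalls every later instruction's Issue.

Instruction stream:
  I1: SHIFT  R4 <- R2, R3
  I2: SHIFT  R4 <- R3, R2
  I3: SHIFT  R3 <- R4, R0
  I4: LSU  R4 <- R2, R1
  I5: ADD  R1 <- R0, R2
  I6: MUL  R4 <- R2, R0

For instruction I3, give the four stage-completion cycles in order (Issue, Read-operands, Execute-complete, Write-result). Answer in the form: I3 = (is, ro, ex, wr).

I3 = (9, 10, 11, 12)

t=1  issue I1 (SHIFT)
t=2  I1 read-ops
t=3  I1 finished on SHIFT
t=4  I1→R4
t=5  issue I2 (SHIFT)
t=6  I2 read-ops
t=7  I2 finished on SHIFT
t=8  I2→R4
t=9  issue I3 (SHIFT)
t=10  I3 read-ops, issue I4 (LSU)
t=11  I3 finished on SHIFT, I4 read-ops, issue I5 (ADD)
t=12  I3→R3, I4 finished on LSU, I5 read-ops
t=13  I4→R4
t=14  I5 finished on ADD, issue I6 (MUL)
t=15  I5→R1, I6 read-ops
t=21  I6 finished on MUL
t=22  I6→R4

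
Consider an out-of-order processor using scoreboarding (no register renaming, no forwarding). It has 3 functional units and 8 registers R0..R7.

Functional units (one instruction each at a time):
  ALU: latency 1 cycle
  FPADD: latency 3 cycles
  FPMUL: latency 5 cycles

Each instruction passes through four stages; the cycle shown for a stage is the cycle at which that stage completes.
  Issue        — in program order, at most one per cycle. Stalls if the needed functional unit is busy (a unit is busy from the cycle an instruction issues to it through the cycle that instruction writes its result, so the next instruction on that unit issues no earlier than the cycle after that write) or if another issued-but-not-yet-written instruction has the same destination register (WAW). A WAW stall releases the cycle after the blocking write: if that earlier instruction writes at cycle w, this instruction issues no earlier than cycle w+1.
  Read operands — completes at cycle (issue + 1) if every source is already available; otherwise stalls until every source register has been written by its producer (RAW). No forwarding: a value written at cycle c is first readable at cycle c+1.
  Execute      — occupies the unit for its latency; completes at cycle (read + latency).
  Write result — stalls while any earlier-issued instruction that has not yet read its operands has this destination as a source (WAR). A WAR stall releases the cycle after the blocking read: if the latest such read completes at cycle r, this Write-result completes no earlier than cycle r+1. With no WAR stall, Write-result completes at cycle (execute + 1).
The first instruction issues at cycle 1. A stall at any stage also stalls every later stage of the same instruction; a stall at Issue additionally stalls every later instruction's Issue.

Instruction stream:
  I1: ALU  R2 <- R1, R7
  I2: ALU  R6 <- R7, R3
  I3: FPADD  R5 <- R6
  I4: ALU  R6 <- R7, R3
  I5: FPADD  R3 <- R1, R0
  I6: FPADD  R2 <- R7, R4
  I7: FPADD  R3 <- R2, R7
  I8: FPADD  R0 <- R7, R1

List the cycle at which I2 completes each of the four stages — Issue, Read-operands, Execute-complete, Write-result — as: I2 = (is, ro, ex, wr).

cycle 1: issue I1 (ALU)
cycle 2: I1 read-ops
cycle 3: I1 finished on ALU
cycle 4: I1→R2
cycle 5: issue I2 (ALU)
cycle 6: I2 read-ops; issue I3 (FPADD)
cycle 7: I2 finished on ALU
cycle 8: I2→R6
cycle 9: I3 read-ops; issue I4 (ALU)
cycle 10: I4 read-ops
cycle 11: I4 finished on ALU
cycle 12: I3 finished on FPADD; I4→R6
cycle 13: I3→R5
cycle 14: issue I5 (FPADD)
cycle 15: I5 read-ops
cycle 18: I5 finished on FPADD
cycle 19: I5→R3
cycle 20: issue I6 (FPADD)
cycle 21: I6 read-ops
cycle 24: I6 finished on FPADD
cycle 25: I6→R2
cycle 26: issue I7 (FPADD)
cycle 27: I7 read-ops
cycle 30: I7 finished on FPADD
cycle 31: I7→R3
cycle 32: issue I8 (FPADD)
cycle 33: I8 read-ops
cycle 36: I8 finished on FPADD
cycle 37: I8→R0

I2 = (5, 6, 7, 8)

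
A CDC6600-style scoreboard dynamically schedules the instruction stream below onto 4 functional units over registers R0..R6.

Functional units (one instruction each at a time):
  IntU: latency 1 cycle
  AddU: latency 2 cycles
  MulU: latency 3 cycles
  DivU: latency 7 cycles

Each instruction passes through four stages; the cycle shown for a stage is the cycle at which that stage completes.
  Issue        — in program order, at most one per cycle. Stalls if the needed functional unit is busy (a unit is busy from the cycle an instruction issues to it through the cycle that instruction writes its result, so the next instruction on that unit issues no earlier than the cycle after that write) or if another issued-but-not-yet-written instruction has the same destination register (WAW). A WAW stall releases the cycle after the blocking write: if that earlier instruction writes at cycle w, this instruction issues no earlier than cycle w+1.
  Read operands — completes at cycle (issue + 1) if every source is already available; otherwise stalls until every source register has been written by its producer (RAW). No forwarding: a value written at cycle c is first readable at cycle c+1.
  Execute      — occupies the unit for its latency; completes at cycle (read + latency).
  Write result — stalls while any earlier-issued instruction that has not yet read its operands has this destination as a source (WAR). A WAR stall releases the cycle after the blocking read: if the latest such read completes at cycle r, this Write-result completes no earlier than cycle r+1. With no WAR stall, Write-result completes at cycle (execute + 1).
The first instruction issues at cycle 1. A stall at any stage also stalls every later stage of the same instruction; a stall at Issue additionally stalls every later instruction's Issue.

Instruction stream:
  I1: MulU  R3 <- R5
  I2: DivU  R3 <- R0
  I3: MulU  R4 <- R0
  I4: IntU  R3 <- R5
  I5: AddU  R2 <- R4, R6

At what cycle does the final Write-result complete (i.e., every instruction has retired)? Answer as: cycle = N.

cycle 1: issue I1 (MulU)
cycle 2: I1 read-ops
cycle 5: I1 finished on MulU
cycle 6: I1→R3
cycle 7: issue I2 (DivU)
cycle 8: I2 read-ops · issue I3 (MulU)
cycle 9: I3 read-ops
cycle 12: I3 finished on MulU
cycle 13: I3→R4
cycle 15: I2 finished on DivU
cycle 16: I2→R3
cycle 17: issue I4 (IntU)
cycle 18: I4 read-ops · issue I5 (AddU)
cycle 19: I4 finished on IntU · I5 read-ops
cycle 20: I4→R3
cycle 21: I5 finished on AddU
cycle 22: I5→R2

cycle = 22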